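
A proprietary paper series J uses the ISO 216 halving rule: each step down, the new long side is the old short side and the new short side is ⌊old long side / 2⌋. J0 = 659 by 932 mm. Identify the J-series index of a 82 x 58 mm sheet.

J7

J0: 659 × 932 mm
J1: 466 × 659 mm
J2: 329 × 466 mm
J3: 233 × 329 mm
J4: 164 × 233 mm
J5: 116 × 164 mm
J6: 82 × 116 mm
J7: 58 × 82 mm
J8: 41 × 58 mm
→ matches J7.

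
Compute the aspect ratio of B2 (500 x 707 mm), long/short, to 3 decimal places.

1.414

707 / 500 = 1.414
Matches √2 ≈ 1.414 — the ISO 216 defining ratio.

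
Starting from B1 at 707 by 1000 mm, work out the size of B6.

125 × 176 mm

B2: ⌊1000/2⌋ × 707 = 500 × 707 mm
B3: ⌊707/2⌋ × 500 = 353 × 500 mm
B4: ⌊500/2⌋ × 353 = 250 × 353 mm
B5: ⌊353/2⌋ × 250 = 176 × 250 mm
B6: ⌊250/2⌋ × 176 = 125 × 176 mm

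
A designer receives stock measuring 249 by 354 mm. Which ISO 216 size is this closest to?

Aspect ratio 354/249 ≈ 1.422 — close to the ISO √2 ≈ 1.414.
In the B-series (B0 = 1000 × 1414 mm): B4 = 250 × 353 mm.
Off by 2 mm total — nearest standard size.

B4 (250 × 353 mm)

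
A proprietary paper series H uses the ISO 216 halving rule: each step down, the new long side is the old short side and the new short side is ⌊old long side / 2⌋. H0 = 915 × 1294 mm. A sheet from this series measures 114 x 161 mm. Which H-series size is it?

H0: 915 × 1294 mm
H1: 647 × 915 mm
H2: 457 × 647 mm
H3: 323 × 457 mm
H4: 228 × 323 mm
H5: 161 × 228 mm
H6: 114 × 161 mm
H7: 80 × 114 mm
→ matches H6.

H6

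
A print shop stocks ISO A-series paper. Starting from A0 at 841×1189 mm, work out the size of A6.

A1: ⌊1189/2⌋ × 841 = 594 × 841 mm
A2: ⌊841/2⌋ × 594 = 420 × 594 mm
A3: ⌊594/2⌋ × 420 = 297 × 420 mm
A4: ⌊420/2⌋ × 297 = 210 × 297 mm
A5: ⌊297/2⌋ × 210 = 148 × 210 mm
A6: ⌊210/2⌋ × 148 = 105 × 148 mm

105 × 148 mm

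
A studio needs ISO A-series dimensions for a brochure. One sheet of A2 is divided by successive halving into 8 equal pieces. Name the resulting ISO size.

8 = 2^3, so 3 halving steps.
A2 → A3 → … → A5 after 3 steps.

A5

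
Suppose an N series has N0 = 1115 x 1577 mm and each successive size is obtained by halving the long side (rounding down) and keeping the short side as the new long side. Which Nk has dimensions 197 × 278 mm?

N5

N0: 1115 × 1577 mm
N1: 788 × 1115 mm
N2: 557 × 788 mm
N3: 394 × 557 mm
N4: 278 × 394 mm
N5: 197 × 278 mm
N6: 139 × 197 mm
→ matches N5.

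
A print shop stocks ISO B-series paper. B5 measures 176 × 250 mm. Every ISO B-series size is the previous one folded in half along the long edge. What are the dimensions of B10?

B6: ⌊250/2⌋ × 176 = 125 × 176 mm
B7: ⌊176/2⌋ × 125 = 88 × 125 mm
B8: ⌊125/2⌋ × 88 = 62 × 88 mm
B9: ⌊88/2⌋ × 62 = 44 × 62 mm
B10: ⌊62/2⌋ × 44 = 31 × 44 mm

31 × 44 mm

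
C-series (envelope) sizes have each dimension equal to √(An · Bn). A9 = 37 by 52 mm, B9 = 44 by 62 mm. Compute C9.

Short side: √(37 · 44) = √1628 ≈ 40.3 → 40 mm
Long side: √(52 · 62) = √3224 ≈ 56.8 → 57 mm

40 × 57 mm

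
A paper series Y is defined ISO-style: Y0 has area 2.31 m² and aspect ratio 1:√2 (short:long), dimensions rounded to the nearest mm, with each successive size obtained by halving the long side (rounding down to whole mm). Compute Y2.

Let Y0's short side be w mm. w · w√2 = 2.31 m² = 2,310,000 mm², so w ≈ 1278.1 mm and w√2 ≈ 1807.4 mm → Y0 = 1278 × 1807 mm.
Y1: ⌊1807/2⌋ × 1278 = 903 × 1278 mm
Y2: ⌊1278/2⌋ × 903 = 639 × 903 mm

639 × 903 mm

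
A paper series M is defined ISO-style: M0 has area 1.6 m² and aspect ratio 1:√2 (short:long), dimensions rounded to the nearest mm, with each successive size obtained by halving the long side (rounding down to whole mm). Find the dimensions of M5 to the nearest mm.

Let M0's short side be w mm. w · w√2 = 1.6 m² = 1,600,000 mm², so w ≈ 1063.7 mm and w√2 ≈ 1504.2 mm → M0 = 1064 × 1504 mm.
M1: ⌊1504/2⌋ × 1064 = 752 × 1064 mm
M2: ⌊1064/2⌋ × 752 = 532 × 752 mm
M3: ⌊752/2⌋ × 532 = 376 × 532 mm
M4: ⌊532/2⌋ × 376 = 266 × 376 mm
M5: ⌊376/2⌋ × 266 = 188 × 266 mm

188 × 266 mm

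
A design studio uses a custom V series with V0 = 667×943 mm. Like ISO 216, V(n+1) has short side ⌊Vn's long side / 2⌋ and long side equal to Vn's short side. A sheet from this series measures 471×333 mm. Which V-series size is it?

V0: 667 × 943 mm
V1: 471 × 667 mm
V2: 333 × 471 mm
V3: 235 × 333 mm
→ matches V2.

V2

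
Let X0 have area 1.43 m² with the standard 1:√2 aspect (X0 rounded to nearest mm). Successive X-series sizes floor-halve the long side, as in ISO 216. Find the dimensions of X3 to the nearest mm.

355 × 503 mm

Let X0's short side be w mm. w · w√2 = 1.43 m² = 1,430,000 mm², so w ≈ 1005.6 mm and w√2 ≈ 1422.1 mm → X0 = 1006 × 1422 mm.
X1: ⌊1422/2⌋ × 1006 = 711 × 1006 mm
X2: ⌊1006/2⌋ × 711 = 503 × 711 mm
X3: ⌊711/2⌋ × 503 = 355 × 503 mm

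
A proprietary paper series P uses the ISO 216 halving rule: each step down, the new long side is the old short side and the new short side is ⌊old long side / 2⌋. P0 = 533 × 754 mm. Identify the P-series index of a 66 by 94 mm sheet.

P6

P0: 533 × 754 mm
P1: 377 × 533 mm
P2: 266 × 377 mm
P3: 188 × 266 mm
P4: 133 × 188 mm
P5: 94 × 133 mm
P6: 66 × 94 mm
P7: 47 × 66 mm
→ matches P6.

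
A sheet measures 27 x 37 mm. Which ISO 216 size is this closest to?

A10 (26 × 37 mm)

Aspect ratio 37/27 ≈ 1.370 (ISO target is √2 ≈ 1.414).
In the A-series (A0 area = 1 m²): A10 = 26 × 37 mm.
Off by 1 mm total — nearest standard size.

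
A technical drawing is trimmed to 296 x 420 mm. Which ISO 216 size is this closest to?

Aspect ratio 420/296 ≈ 1.419 — close to the ISO √2 ≈ 1.414.
In the A-series (A0 area = 1 m²): A3 = 297 × 420 mm.
Off by 1 mm total — nearest standard size.

A3 (297 × 420 mm)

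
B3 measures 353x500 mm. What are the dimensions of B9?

B4: ⌊500/2⌋ × 353 = 250 × 353 mm
B5: ⌊353/2⌋ × 250 = 176 × 250 mm
B6: ⌊250/2⌋ × 176 = 125 × 176 mm
B7: ⌊176/2⌋ × 125 = 88 × 125 mm
B8: ⌊125/2⌋ × 88 = 62 × 88 mm
B9: ⌊88/2⌋ × 62 = 44 × 62 mm

44 × 62 mm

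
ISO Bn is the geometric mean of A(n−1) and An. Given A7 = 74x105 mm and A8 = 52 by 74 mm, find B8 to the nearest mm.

62 × 88 mm

Short side: √(74 · 52) = √3848 ≈ 62.0 → 62 mm
Long side: √(105 · 74) = √7770 ≈ 88.1 → 88 mm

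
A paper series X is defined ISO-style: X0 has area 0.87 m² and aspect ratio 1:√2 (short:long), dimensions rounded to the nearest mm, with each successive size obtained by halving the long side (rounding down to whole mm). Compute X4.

Let X0's short side be w mm. w · w√2 = 0.87 m² = 870,000 mm², so w ≈ 784.3 mm and w√2 ≈ 1109.2 mm → X0 = 784 × 1109 mm.
X1: ⌊1109/2⌋ × 784 = 554 × 784 mm
X2: ⌊784/2⌋ × 554 = 392 × 554 mm
X3: ⌊554/2⌋ × 392 = 277 × 392 mm
X4: ⌊392/2⌋ × 277 = 196 × 277 mm

196 × 277 mm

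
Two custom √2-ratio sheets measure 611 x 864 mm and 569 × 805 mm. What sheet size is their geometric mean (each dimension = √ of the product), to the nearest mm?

Short side: √(611 · 569) = √347659 ≈ 589.6 → 590 mm
Long side: √(864 · 805) = √695520 ≈ 834.0 → 834 mm

590 × 834 mm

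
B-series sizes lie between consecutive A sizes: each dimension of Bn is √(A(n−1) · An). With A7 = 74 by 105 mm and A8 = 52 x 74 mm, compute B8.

62 × 88 mm

Short side: √(74 · 52) = √3848 ≈ 62.0 → 62 mm
Long side: √(105 · 74) = √7770 ≈ 88.1 → 88 mm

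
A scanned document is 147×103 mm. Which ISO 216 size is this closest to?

A6 (105 × 148 mm)

Aspect ratio 147/103 ≈ 1.427 — close to the ISO √2 ≈ 1.414.
In the A-series (A0 area = 1 m²): A6 = 105 × 148 mm.
Off by 3 mm total — nearest standard size.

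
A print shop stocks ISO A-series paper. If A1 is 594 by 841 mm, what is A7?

A2: ⌊841/2⌋ × 594 = 420 × 594 mm
A3: ⌊594/2⌋ × 420 = 297 × 420 mm
A4: ⌊420/2⌋ × 297 = 210 × 297 mm
A5: ⌊297/2⌋ × 210 = 148 × 210 mm
A6: ⌊210/2⌋ × 148 = 105 × 148 mm
A7: ⌊148/2⌋ × 105 = 74 × 105 mm

74 × 105 mm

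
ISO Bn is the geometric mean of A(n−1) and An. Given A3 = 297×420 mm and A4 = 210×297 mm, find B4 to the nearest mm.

Short side: √(297 · 210) = √62370 ≈ 249.7 → 250 mm
Long side: √(420 · 297) = √124740 ≈ 353.2 → 353 mm

250 × 353 mm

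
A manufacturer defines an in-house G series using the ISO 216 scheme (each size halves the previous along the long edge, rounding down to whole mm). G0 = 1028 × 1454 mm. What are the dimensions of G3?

G1: ⌊1454/2⌋ × 1028 = 727 × 1028 mm
G2: ⌊1028/2⌋ × 727 = 514 × 727 mm
G3: ⌊727/2⌋ × 514 = 363 × 514 mm

363 × 514 mm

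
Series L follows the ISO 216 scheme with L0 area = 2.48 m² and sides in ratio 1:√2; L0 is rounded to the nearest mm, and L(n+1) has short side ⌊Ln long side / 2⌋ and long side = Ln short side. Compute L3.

468 × 662 mm

Let L0's short side be w mm. w · w√2 = 2.48 m² = 2,480,000 mm², so w ≈ 1324.2 mm and w√2 ≈ 1872.8 mm → L0 = 1324 × 1873 mm.
L1: ⌊1873/2⌋ × 1324 = 936 × 1324 mm
L2: ⌊1324/2⌋ × 936 = 662 × 936 mm
L3: ⌊936/2⌋ × 662 = 468 × 662 mm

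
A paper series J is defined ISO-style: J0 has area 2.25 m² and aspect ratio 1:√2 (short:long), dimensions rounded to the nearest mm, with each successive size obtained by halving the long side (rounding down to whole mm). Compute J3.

Let J0's short side be w mm. w · w√2 = 2.25 m² = 2,250,000 mm², so w ≈ 1261.3 mm and w√2 ≈ 1783.8 mm → J0 = 1261 × 1784 mm.
J1: ⌊1784/2⌋ × 1261 = 892 × 1261 mm
J2: ⌊1261/2⌋ × 892 = 630 × 892 mm
J3: ⌊892/2⌋ × 630 = 446 × 630 mm

446 × 630 mm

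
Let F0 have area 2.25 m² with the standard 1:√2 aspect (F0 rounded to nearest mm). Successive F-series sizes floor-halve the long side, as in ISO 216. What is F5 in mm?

Let F0's short side be w mm. w · w√2 = 2.25 m² = 2,250,000 mm², so w ≈ 1261.3 mm and w√2 ≈ 1783.8 mm → F0 = 1261 × 1784 mm.
F1: ⌊1784/2⌋ × 1261 = 892 × 1261 mm
F2: ⌊1261/2⌋ × 892 = 630 × 892 mm
F3: ⌊892/2⌋ × 630 = 446 × 630 mm
F4: ⌊630/2⌋ × 446 = 315 × 446 mm
F5: ⌊446/2⌋ × 315 = 223 × 315 mm

223 × 315 mm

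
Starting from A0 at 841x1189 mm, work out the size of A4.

210 × 297 mm

A1: ⌊1189/2⌋ × 841 = 594 × 841 mm
A2: ⌊841/2⌋ × 594 = 420 × 594 mm
A3: ⌊594/2⌋ × 420 = 297 × 420 mm
A4: ⌊420/2⌋ × 297 = 210 × 297 mm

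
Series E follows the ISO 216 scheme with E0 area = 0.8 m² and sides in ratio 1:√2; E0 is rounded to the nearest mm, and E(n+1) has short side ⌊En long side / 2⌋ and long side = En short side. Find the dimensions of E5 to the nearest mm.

Let E0's short side be w mm. w · w√2 = 0.8 m² = 800,000 mm², so w ≈ 752.1 mm and w√2 ≈ 1063.7 mm → E0 = 752 × 1064 mm.
E1: ⌊1064/2⌋ × 752 = 532 × 752 mm
E2: ⌊752/2⌋ × 532 = 376 × 532 mm
E3: ⌊532/2⌋ × 376 = 266 × 376 mm
E4: ⌊376/2⌋ × 266 = 188 × 266 mm
E5: ⌊266/2⌋ × 188 = 133 × 188 mm

133 × 188 mm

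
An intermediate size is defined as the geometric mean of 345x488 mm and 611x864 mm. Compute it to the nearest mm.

Short side: √(345 · 611) = √210795 ≈ 459.1 → 459 mm
Long side: √(488 · 864) = √421632 ≈ 649.3 → 649 mm

459 × 649 mm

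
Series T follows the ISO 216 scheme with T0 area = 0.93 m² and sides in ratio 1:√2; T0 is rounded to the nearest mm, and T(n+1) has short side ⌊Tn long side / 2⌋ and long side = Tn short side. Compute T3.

Let T0's short side be w mm. w · w√2 = 0.93 m² = 930,000 mm², so w ≈ 810.9 mm and w√2 ≈ 1146.8 mm → T0 = 811 × 1147 mm.
T1: ⌊1147/2⌋ × 811 = 573 × 811 mm
T2: ⌊811/2⌋ × 573 = 405 × 573 mm
T3: ⌊573/2⌋ × 405 = 286 × 405 mm

286 × 405 mm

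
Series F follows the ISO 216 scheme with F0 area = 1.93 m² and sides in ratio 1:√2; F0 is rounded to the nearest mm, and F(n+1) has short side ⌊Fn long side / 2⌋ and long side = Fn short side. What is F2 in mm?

Let F0's short side be w mm. w · w√2 = 1.93 m² = 1,930,000 mm², so w ≈ 1168.2 mm and w√2 ≈ 1652.1 mm → F0 = 1168 × 1652 mm.
F1: ⌊1652/2⌋ × 1168 = 826 × 1168 mm
F2: ⌊1168/2⌋ × 826 = 584 × 826 mm

584 × 826 mm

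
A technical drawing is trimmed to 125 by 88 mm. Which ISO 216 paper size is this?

B7 (88 × 125 mm)

Aspect ratio 125/88 ≈ 1.420 — close to the ISO √2 ≈ 1.414.
In the B-series (B0 = 1000 × 1414 mm): B7 = 88 × 125 mm.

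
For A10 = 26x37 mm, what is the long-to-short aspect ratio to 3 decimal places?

37 / 26 = 1.423
ISO 216 targets √2 ≈ 1.414; the +0.009 deviation is from mm rounding.

1.423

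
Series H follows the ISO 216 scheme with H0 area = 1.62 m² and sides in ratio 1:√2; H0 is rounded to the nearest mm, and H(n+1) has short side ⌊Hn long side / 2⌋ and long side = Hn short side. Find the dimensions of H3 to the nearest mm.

Let H0's short side be w mm. w · w√2 = 1.62 m² = 1,620,000 mm², so w ≈ 1070.3 mm and w√2 ≈ 1513.6 mm → H0 = 1070 × 1514 mm.
H1: ⌊1514/2⌋ × 1070 = 757 × 1070 mm
H2: ⌊1070/2⌋ × 757 = 535 × 757 mm
H3: ⌊757/2⌋ × 535 = 378 × 535 mm

378 × 535 mm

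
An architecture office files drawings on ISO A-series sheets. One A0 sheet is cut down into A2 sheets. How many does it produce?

Each ISO step halves the sheet: 1 × A0 → 2 × A1 → 4 × A2
From A0 to A2 is 2 halving steps: 2^2 = 4.

4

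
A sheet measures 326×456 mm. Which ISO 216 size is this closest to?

C3 (324 × 458 mm)

Aspect ratio 456/326 ≈ 1.399 (ISO target is √2 ≈ 1.414).
In the C-series (envelope sizes, between A and B): C3 = 324 × 458 mm.
Off by 4 mm total — nearest standard size.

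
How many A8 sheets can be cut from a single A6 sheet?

Each ISO step halves the sheet: 1 × A6 → 2 × A7 → 4 × A8
From A6 to A8 is 2 halving steps: 2^2 = 4.

4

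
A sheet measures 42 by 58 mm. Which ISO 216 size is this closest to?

Aspect ratio 58/42 ≈ 1.381 (ISO target is √2 ≈ 1.414).
In the C-series (envelope sizes, between A and B): C9 = 40 × 57 mm.
Off by 3 mm total — nearest standard size.

C9 (40 × 57 mm)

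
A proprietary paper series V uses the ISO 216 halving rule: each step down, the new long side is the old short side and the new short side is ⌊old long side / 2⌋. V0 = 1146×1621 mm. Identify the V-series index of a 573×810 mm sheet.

V0: 1146 × 1621 mm
V1: 810 × 1146 mm
V2: 573 × 810 mm
V3: 405 × 573 mm
→ matches V2.

V2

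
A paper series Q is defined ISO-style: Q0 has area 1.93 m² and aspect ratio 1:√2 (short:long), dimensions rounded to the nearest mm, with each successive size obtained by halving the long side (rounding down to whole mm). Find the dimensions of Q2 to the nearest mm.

584 × 826 mm

Let Q0's short side be w mm. w · w√2 = 1.93 m² = 1,930,000 mm², so w ≈ 1168.2 mm and w√2 ≈ 1652.1 mm → Q0 = 1168 × 1652 mm.
Q1: ⌊1652/2⌋ × 1168 = 826 × 1168 mm
Q2: ⌊1168/2⌋ × 826 = 584 × 826 mm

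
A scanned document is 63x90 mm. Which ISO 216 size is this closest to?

B8 (62 × 88 mm)

Aspect ratio 90/63 ≈ 1.429 — close to the ISO √2 ≈ 1.414.
In the B-series (B0 = 1000 × 1414 mm): B8 = 62 × 88 mm.
Off by 3 mm total — nearest standard size.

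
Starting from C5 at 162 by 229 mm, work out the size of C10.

28 × 40 mm

C6: ⌊229/2⌋ × 162 = 114 × 162 mm
C7: ⌊162/2⌋ × 114 = 81 × 114 mm
C8: ⌊114/2⌋ × 81 = 57 × 81 mm
C9: ⌊81/2⌋ × 57 = 40 × 57 mm
C10: ⌊57/2⌋ × 40 = 28 × 40 mm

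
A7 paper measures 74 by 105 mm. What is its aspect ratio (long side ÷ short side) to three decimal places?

1.419

105 / 74 = 1.419
ISO 216 targets √2 ≈ 1.414; the +0.005 deviation is from mm rounding.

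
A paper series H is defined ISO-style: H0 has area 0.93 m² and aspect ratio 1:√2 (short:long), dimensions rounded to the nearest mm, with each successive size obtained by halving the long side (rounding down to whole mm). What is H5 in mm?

143 × 202 mm

Let H0's short side be w mm. w · w√2 = 0.93 m² = 930,000 mm², so w ≈ 810.9 mm and w√2 ≈ 1146.8 mm → H0 = 811 × 1147 mm.
H1: ⌊1147/2⌋ × 811 = 573 × 811 mm
H2: ⌊811/2⌋ × 573 = 405 × 573 mm
H3: ⌊573/2⌋ × 405 = 286 × 405 mm
H4: ⌊405/2⌋ × 286 = 202 × 286 mm
H5: ⌊286/2⌋ × 202 = 143 × 202 mm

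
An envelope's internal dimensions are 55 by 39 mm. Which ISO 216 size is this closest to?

Aspect ratio 55/39 ≈ 1.410 — close to the ISO √2 ≈ 1.414.
In the C-series (envelope sizes, between A and B): C9 = 40 × 57 mm.
Off by 3 mm total — nearest standard size.

C9 (40 × 57 mm)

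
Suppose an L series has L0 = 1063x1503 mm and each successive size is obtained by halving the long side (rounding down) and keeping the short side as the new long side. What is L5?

187 × 265 mm

L1 = 751 × 1063 mm (from L0 by 1 halving).
L2: ⌊1063/2⌋ × 751 = 531 × 751 mm
L3: ⌊751/2⌋ × 531 = 375 × 531 mm
L4: ⌊531/2⌋ × 375 = 265 × 375 mm
L5: ⌊375/2⌋ × 265 = 187 × 265 mm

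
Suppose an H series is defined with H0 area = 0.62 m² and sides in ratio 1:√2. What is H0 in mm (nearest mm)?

Let the short side be w mm. Then w · w√2 = 0.62 m² = 620,000 mm².
w² = 620,000/√2, so w ≈ 662.1 mm; long side = w√2 ≈ 936.4 mm.

662 × 936 mm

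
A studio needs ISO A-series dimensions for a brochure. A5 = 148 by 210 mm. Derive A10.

26 × 37 mm

A6: ⌊210/2⌋ × 148 = 105 × 148 mm
A7: ⌊148/2⌋ × 105 = 74 × 105 mm
A8: ⌊105/2⌋ × 74 = 52 × 74 mm
A9: ⌊74/2⌋ × 52 = 37 × 52 mm
A10: ⌊52/2⌋ × 37 = 26 × 37 mm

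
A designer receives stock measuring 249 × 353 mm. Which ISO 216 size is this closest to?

B4 (250 × 353 mm)

Aspect ratio 353/249 ≈ 1.418 — close to the ISO √2 ≈ 1.414.
In the B-series (B0 = 1000 × 1414 mm): B4 = 250 × 353 mm.
Off by 1 mm total — nearest standard size.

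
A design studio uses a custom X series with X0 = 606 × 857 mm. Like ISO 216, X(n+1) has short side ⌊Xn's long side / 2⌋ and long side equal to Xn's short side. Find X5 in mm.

X1: ⌊857/2⌋ × 606 = 428 × 606 mm
X2: ⌊606/2⌋ × 428 = 303 × 428 mm
X3: ⌊428/2⌋ × 303 = 214 × 303 mm
X4: ⌊303/2⌋ × 214 = 151 × 214 mm
X5: ⌊214/2⌋ × 151 = 107 × 151 mm

107 × 151 mm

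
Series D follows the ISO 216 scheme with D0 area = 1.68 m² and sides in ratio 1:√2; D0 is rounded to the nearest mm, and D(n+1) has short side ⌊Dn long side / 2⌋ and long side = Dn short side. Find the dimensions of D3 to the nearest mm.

385 × 545 mm

Let D0's short side be w mm. w · w√2 = 1.68 m² = 1,680,000 mm², so w ≈ 1089.9 mm and w√2 ≈ 1541.4 mm → D0 = 1090 × 1541 mm.
D1: ⌊1541/2⌋ × 1090 = 770 × 1090 mm
D2: ⌊1090/2⌋ × 770 = 545 × 770 mm
D3: ⌊770/2⌋ × 545 = 385 × 545 mm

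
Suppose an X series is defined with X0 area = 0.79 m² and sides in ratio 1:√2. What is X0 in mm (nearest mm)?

747 × 1057 mm

Let the short side be w mm. Then w · w√2 = 0.79 m² = 790,000 mm².
w² = 790,000/√2, so w ≈ 747.4 mm; long side = w√2 ≈ 1057.0 mm.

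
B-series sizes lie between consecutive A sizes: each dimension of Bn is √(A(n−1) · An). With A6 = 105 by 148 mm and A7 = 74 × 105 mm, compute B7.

88 × 125 mm

Short side: √(105 · 74) = √7770 ≈ 88.1 → 88 mm
Long side: √(148 · 105) = √15540 ≈ 124.7 → 125 mm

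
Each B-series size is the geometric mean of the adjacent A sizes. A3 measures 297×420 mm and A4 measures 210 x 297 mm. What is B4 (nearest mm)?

Short side: √(297 · 210) = √62370 ≈ 249.7 → 250 mm
Long side: √(420 · 297) = √124740 ≈ 353.2 → 353 mm

250 × 353 mm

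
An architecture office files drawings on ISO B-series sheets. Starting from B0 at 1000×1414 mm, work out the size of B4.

B1: ⌊1414/2⌋ × 1000 = 707 × 1000 mm
B2: ⌊1000/2⌋ × 707 = 500 × 707 mm
B3: ⌊707/2⌋ × 500 = 353 × 500 mm
B4: ⌊500/2⌋ × 353 = 250 × 353 mm

250 × 353 mm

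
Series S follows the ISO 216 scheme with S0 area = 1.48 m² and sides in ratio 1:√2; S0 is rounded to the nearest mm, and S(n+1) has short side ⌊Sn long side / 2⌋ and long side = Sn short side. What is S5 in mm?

180 × 255 mm

Let S0's short side be w mm. w · w√2 = 1.48 m² = 1,480,000 mm², so w ≈ 1023.0 mm and w√2 ≈ 1446.7 mm → S0 = 1023 × 1447 mm.
S1: ⌊1447/2⌋ × 1023 = 723 × 1023 mm
S2: ⌊1023/2⌋ × 723 = 511 × 723 mm
S3: ⌊723/2⌋ × 511 = 361 × 511 mm
S4: ⌊511/2⌋ × 361 = 255 × 361 mm
S5: ⌊361/2⌋ × 255 = 180 × 255 mm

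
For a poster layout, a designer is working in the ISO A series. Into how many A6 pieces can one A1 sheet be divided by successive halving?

32

A1 = 594 × 841 mm; A6 = 105 × 148 mm.
Each halving step doubles the count; 5 steps from A1 to A6.
2^5 = 32.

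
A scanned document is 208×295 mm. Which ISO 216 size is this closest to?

A4 (210 × 297 mm)

Aspect ratio 295/208 ≈ 1.418 — close to the ISO √2 ≈ 1.414.
In the A-series (A0 area = 1 m²): A4 = 210 × 297 mm.
Off by 4 mm total — nearest standard size.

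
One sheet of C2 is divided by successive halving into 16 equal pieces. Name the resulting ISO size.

C6

16 = 2^4, so 4 halving steps.
C2 → C3 → … → C6 after 4 steps.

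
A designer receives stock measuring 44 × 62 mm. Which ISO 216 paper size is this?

Aspect ratio 62/44 ≈ 1.409 — close to the ISO √2 ≈ 1.414.
In the B-series (B0 = 1000 × 1414 mm): B9 = 44 × 62 mm.

B9 (44 × 62 mm)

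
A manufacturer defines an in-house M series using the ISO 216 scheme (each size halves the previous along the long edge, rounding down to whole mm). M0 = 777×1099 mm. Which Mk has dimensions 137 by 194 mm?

M0: 777 × 1099 mm
M1: 549 × 777 mm
M2: 388 × 549 mm
M3: 274 × 388 mm
M4: 194 × 274 mm
M5: 137 × 194 mm
M6: 97 × 137 mm
→ matches M5.

M5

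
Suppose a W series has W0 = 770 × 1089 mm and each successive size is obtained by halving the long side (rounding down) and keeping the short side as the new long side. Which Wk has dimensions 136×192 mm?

W5

W0: 770 × 1089 mm
W1: 544 × 770 mm
W2: 385 × 544 mm
W3: 272 × 385 mm
W4: 192 × 272 mm
W5: 136 × 192 mm
W6: 96 × 136 mm
→ matches W5.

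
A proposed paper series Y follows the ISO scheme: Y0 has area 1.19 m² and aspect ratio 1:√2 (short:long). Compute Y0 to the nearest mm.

Let the short side be w mm. Then w · w√2 = 1.19 m² = 1,190,000 mm².
w² = 1,190,000/√2, so w ≈ 917.3 mm; long side = w√2 ≈ 1297.3 mm.

917 × 1297 mm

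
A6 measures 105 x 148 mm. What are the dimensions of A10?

26 × 37 mm

A7: ⌊148/2⌋ × 105 = 74 × 105 mm
A8: ⌊105/2⌋ × 74 = 52 × 74 mm
A9: ⌊74/2⌋ × 52 = 37 × 52 mm
A10: ⌊52/2⌋ × 37 = 26 × 37 mm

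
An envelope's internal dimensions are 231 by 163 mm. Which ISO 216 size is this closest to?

C5 (162 × 229 mm)

Aspect ratio 231/163 ≈ 1.417 — close to the ISO √2 ≈ 1.414.
In the C-series (envelope sizes, between A and B): C5 = 162 × 229 mm.
Off by 3 mm total — nearest standard size.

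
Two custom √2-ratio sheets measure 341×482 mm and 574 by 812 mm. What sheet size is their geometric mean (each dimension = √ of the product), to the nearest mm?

Short side: √(341 · 574) = √195734 ≈ 442.4 → 442 mm
Long side: √(482 · 812) = √391384 ≈ 625.6 → 626 mm

442 × 626 mm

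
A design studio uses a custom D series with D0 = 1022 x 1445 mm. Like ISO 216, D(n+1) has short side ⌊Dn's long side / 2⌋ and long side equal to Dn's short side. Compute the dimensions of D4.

D1 = 722 × 1022 mm (from D0 by 1 halving).
D2: ⌊1022/2⌋ × 722 = 511 × 722 mm
D3: ⌊722/2⌋ × 511 = 361 × 511 mm
D4: ⌊511/2⌋ × 361 = 255 × 361 mm

255 × 361 mm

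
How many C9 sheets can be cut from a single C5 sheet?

Each ISO step halves the sheet: 1 × C5 → 2 × C6 → 4 × C7 → 8 × C8 → …
From C5 to C9 is 4 halving steps: 2^4 = 16.

16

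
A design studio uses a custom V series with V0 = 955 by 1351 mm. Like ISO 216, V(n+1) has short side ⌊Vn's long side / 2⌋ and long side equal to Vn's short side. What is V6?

119 × 168 mm

V1 = 675 × 955 mm (from V0 by 1 halving).
V2: ⌊955/2⌋ × 675 = 477 × 675 mm
V3: ⌊675/2⌋ × 477 = 337 × 477 mm
V4: ⌊477/2⌋ × 337 = 238 × 337 mm
V5: ⌊337/2⌋ × 238 = 168 × 238 mm
V6: ⌊238/2⌋ × 168 = 119 × 168 mm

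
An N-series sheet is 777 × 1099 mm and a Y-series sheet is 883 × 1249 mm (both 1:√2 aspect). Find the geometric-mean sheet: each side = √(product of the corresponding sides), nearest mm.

828 × 1172 mm

Short side: √(777 · 883) = √686091 ≈ 828.3 → 828 mm
Long side: √(1099 · 1249) = √1372651 ≈ 1171.6 → 1172 mm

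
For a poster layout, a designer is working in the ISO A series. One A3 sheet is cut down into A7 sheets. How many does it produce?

16

Each ISO step halves the sheet: 1 × A3 → 2 × A4 → 4 × A5 → 8 × A6 → …
From A3 to A7 is 4 halving steps: 2^4 = 16.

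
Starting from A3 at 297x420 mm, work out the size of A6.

105 × 148 mm

A4: ⌊420/2⌋ × 297 = 210 × 297 mm
A5: ⌊297/2⌋ × 210 = 148 × 210 mm
A6: ⌊210/2⌋ × 148 = 105 × 148 mm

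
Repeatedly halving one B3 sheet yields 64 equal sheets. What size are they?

B9

64 = 2^6, so 6 halving steps.
B3 → B4 → … → B9 after 6 steps.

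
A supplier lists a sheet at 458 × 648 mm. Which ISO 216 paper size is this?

C2 (458 × 648 mm)

Aspect ratio 648/458 ≈ 1.415 — close to the ISO √2 ≈ 1.414.
In the C-series (envelope sizes, between A and B): C2 = 458 × 648 mm.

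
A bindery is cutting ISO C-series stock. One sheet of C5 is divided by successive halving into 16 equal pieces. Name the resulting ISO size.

16 = 2^4, so 4 halving steps.
C5 → C6 → … → C9 after 4 steps.

C9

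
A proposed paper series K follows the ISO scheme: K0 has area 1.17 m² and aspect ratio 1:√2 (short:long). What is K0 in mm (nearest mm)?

Let the short side be w mm. Then w · w√2 = 1.17 m² = 1,170,000 mm².
w² = 1,170,000/√2, so w ≈ 909.6 mm; long side = w√2 ≈ 1286.3 mm.

910 × 1286 mm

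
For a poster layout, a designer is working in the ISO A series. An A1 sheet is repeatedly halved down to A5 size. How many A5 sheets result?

16

A1 = 594 × 841 mm; A5 = 148 × 210 mm.
Each halving step doubles the count; 4 steps from A1 to A5.
2^4 = 16.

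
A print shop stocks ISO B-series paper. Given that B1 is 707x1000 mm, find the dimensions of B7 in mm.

88 × 125 mm

B2: ⌊1000/2⌋ × 707 = 500 × 707 mm
B3: ⌊707/2⌋ × 500 = 353 × 500 mm
B4: ⌊500/2⌋ × 353 = 250 × 353 mm
B5: ⌊353/2⌋ × 250 = 176 × 250 mm
B6: ⌊250/2⌋ × 176 = 125 × 176 mm
B7: ⌊176/2⌋ × 125 = 88 × 125 mm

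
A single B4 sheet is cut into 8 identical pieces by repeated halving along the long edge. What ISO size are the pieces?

B7

8 = 2^3, so 3 halving steps.
B4 → B5 → … → B7 after 3 steps.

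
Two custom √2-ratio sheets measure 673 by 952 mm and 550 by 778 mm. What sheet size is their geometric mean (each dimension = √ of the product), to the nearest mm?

Short side: √(673 · 550) = √370150 ≈ 608.4 → 608 mm
Long side: √(952 · 778) = √740656 ≈ 860.6 → 861 mm

608 × 861 mm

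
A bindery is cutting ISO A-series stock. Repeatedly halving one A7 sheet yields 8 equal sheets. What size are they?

8 = 2^3, so 3 halving steps.
A7 → A8 → … → A10 after 3 steps.

A10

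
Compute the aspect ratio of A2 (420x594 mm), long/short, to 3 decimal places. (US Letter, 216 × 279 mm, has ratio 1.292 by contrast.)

594 / 420 = 1.414
Matches √2 ≈ 1.414 — the ISO 216 defining ratio.

1.414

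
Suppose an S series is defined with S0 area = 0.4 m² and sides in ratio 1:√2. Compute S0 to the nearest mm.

Let the short side be w mm. Then w · w√2 = 0.4 m² = 400,000 mm².
w² = 400,000/√2, so w ≈ 531.8 mm; long side = w√2 ≈ 752.1 mm.

532 × 752 mm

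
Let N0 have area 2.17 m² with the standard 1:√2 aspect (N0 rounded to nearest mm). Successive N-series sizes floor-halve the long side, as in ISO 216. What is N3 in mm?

438 × 619 mm

Let N0's short side be w mm. w · w√2 = 2.17 m² = 2,170,000 mm², so w ≈ 1238.7 mm and w√2 ≈ 1751.8 mm → N0 = 1239 × 1752 mm.
N1: ⌊1752/2⌋ × 1239 = 876 × 1239 mm
N2: ⌊1239/2⌋ × 876 = 619 × 876 mm
N3: ⌊876/2⌋ × 619 = 438 × 619 mm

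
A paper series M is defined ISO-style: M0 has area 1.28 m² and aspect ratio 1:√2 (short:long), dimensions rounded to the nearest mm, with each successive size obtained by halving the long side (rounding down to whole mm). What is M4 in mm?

Let M0's short side be w mm. w · w√2 = 1.28 m² = 1,280,000 mm², so w ≈ 951.4 mm and w√2 ≈ 1345.4 mm → M0 = 951 × 1345 mm.
M1: ⌊1345/2⌋ × 951 = 672 × 951 mm
M2: ⌊951/2⌋ × 672 = 475 × 672 mm
M3: ⌊672/2⌋ × 475 = 336 × 475 mm
M4: ⌊475/2⌋ × 336 = 237 × 336 mm

237 × 336 mm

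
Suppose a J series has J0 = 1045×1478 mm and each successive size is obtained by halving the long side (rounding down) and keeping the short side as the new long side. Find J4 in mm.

J1: ⌊1478/2⌋ × 1045 = 739 × 1045 mm
J2: ⌊1045/2⌋ × 739 = 522 × 739 mm
J3: ⌊739/2⌋ × 522 = 369 × 522 mm
J4: ⌊522/2⌋ × 369 = 261 × 369 mm

261 × 369 mm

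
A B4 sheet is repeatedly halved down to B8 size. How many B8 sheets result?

B4 = 250 × 353 mm; B8 = 62 × 88 mm.
Each halving step doubles the count; 4 steps from B4 to B8.
2^4 = 16.

16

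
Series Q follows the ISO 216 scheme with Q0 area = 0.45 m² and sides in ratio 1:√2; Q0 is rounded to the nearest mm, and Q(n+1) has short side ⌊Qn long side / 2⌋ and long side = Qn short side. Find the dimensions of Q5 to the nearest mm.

99 × 141 mm

Let Q0's short side be w mm. w · w√2 = 0.45 m² = 450,000 mm², so w ≈ 564.1 mm and w√2 ≈ 797.7 mm → Q0 = 564 × 798 mm.
Q1: ⌊798/2⌋ × 564 = 399 × 564 mm
Q2: ⌊564/2⌋ × 399 = 282 × 399 mm
Q3: ⌊399/2⌋ × 282 = 199 × 282 mm
Q4: ⌊282/2⌋ × 199 = 141 × 199 mm
Q5: ⌊199/2⌋ × 141 = 99 × 141 mm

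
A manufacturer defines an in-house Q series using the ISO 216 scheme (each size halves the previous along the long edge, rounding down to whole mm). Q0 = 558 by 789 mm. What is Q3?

Q1: ⌊789/2⌋ × 558 = 394 × 558 mm
Q2: ⌊558/2⌋ × 394 = 279 × 394 mm
Q3: ⌊394/2⌋ × 279 = 197 × 279 mm

197 × 279 mm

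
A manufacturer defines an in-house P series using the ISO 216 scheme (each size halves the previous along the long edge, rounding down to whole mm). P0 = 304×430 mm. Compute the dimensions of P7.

P1 = 215 × 304 mm (from P0 by 1 halving).
P2: ⌊304/2⌋ × 215 = 152 × 215 mm
P3: ⌊215/2⌋ × 152 = 107 × 152 mm
P4: ⌊152/2⌋ × 107 = 76 × 107 mm
P5: ⌊107/2⌋ × 76 = 53 × 76 mm
P6: ⌊76/2⌋ × 53 = 38 × 53 mm
P7: ⌊53/2⌋ × 38 = 26 × 38 mm

26 × 38 mm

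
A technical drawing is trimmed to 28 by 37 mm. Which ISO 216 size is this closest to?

A10 (26 × 37 mm)

Aspect ratio 37/28 ≈ 1.321 (ISO target is √2 ≈ 1.414).
In the A-series (A0 area = 1 m²): A10 = 26 × 37 mm.
Off by 2 mm total — nearest standard size.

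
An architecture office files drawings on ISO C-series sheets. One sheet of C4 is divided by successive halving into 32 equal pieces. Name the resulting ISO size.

C9

32 = 2^5, so 5 halving steps.
C4 → C5 → … → C9 after 5 steps.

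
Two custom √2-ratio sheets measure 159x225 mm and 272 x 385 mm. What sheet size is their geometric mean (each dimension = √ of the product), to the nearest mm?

208 × 294 mm

Short side: √(159 · 272) = √43248 ≈ 208.0 → 208 mm
Long side: √(225 · 385) = √86625 ≈ 294.3 → 294 mm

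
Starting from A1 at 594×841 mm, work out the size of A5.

148 × 210 mm

A2: ⌊841/2⌋ × 594 = 420 × 594 mm
A3: ⌊594/2⌋ × 420 = 297 × 420 mm
A4: ⌊420/2⌋ × 297 = 210 × 297 mm
A5: ⌊297/2⌋ × 210 = 148 × 210 mm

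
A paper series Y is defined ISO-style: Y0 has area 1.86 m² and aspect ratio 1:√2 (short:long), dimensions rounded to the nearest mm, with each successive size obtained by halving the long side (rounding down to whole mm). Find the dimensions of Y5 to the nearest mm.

202 × 286 mm

Let Y0's short side be w mm. w · w√2 = 1.86 m² = 1,860,000 mm², so w ≈ 1146.8 mm and w√2 ≈ 1621.9 mm → Y0 = 1147 × 1622 mm.
Y1: ⌊1622/2⌋ × 1147 = 811 × 1147 mm
Y2: ⌊1147/2⌋ × 811 = 573 × 811 mm
Y3: ⌊811/2⌋ × 573 = 405 × 573 mm
Y4: ⌊573/2⌋ × 405 = 286 × 405 mm
Y5: ⌊405/2⌋ × 286 = 202 × 286 mm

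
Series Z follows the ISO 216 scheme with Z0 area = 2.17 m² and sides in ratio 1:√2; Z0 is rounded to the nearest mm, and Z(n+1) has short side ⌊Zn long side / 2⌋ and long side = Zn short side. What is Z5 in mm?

Let Z0's short side be w mm. w · w√2 = 2.17 m² = 2,170,000 mm², so w ≈ 1238.7 mm and w√2 ≈ 1751.8 mm → Z0 = 1239 × 1752 mm.
Z1: ⌊1752/2⌋ × 1239 = 876 × 1239 mm
Z2: ⌊1239/2⌋ × 876 = 619 × 876 mm
Z3: ⌊876/2⌋ × 619 = 438 × 619 mm
Z4: ⌊619/2⌋ × 438 = 309 × 438 mm
Z5: ⌊438/2⌋ × 309 = 219 × 309 mm

219 × 309 mm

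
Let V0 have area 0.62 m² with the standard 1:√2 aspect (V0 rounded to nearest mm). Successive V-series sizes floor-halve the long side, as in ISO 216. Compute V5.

117 × 165 mm

Let V0's short side be w mm. w · w√2 = 0.62 m² = 620,000 mm², so w ≈ 662.1 mm and w√2 ≈ 936.4 mm → V0 = 662 × 936 mm.
V1: ⌊936/2⌋ × 662 = 468 × 662 mm
V2: ⌊662/2⌋ × 468 = 331 × 468 mm
V3: ⌊468/2⌋ × 331 = 234 × 331 mm
V4: ⌊331/2⌋ × 234 = 165 × 234 mm
V5: ⌊234/2⌋ × 165 = 117 × 165 mm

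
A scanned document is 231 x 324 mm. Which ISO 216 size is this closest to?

Aspect ratio 324/231 ≈ 1.403 — close to the ISO √2 ≈ 1.414.
In the C-series (envelope sizes, between A and B): C4 = 229 × 324 mm.
Off by 2 mm total — nearest standard size.

C4 (229 × 324 mm)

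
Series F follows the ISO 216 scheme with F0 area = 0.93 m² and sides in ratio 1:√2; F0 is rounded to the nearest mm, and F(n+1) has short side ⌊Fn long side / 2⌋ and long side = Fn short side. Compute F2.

Let F0's short side be w mm. w · w√2 = 0.93 m² = 930,000 mm², so w ≈ 810.9 mm and w√2 ≈ 1146.8 mm → F0 = 811 × 1147 mm.
F1: ⌊1147/2⌋ × 811 = 573 × 811 mm
F2: ⌊811/2⌋ × 573 = 405 × 573 mm

405 × 573 mm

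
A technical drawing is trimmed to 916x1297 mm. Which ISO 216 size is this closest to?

Aspect ratio 1297/916 ≈ 1.416 — close to the ISO √2 ≈ 1.414.
In the C-series (envelope sizes, between A and B): C0 = 917 × 1297 mm.
Off by 1 mm total — nearest standard size.

C0 (917 × 1297 mm)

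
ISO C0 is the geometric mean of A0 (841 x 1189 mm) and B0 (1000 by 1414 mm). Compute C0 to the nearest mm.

917 × 1297 mm

Short: √(841 · 1000) = √841000 ≈ 917.1 mm.
Long: √(1189 · 1414) = √1681246 ≈ 1296.6 mm.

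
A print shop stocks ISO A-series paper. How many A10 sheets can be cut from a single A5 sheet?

32

A5 = 148 × 210 mm; A10 = 26 × 37 mm.
Each halving step doubles the count; 5 steps from A5 to A10.
2^5 = 32.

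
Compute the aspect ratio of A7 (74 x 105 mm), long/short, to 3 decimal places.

105 / 74 = 1.419
ISO 216 targets √2 ≈ 1.414; the +0.005 deviation is from mm rounding.

1.419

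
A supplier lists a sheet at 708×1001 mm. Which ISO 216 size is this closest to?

B1 (707 × 1000 mm)

Aspect ratio 1001/708 ≈ 1.414 — close to the ISO √2 ≈ 1.414.
In the B-series (B0 = 1000 × 1414 mm): B1 = 707 × 1000 mm.
Off by 2 mm total — nearest standard size.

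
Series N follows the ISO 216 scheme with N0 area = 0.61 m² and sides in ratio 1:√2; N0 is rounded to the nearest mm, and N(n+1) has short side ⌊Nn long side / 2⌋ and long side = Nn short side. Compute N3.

Let N0's short side be w mm. w · w√2 = 0.61 m² = 610,000 mm², so w ≈ 656.8 mm and w√2 ≈ 928.8 mm → N0 = 657 × 929 mm.
N1: ⌊929/2⌋ × 657 = 464 × 657 mm
N2: ⌊657/2⌋ × 464 = 328 × 464 mm
N3: ⌊464/2⌋ × 328 = 232 × 328 mm

232 × 328 mm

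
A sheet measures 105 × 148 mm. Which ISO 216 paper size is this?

A6 (105 × 148 mm)

Aspect ratio 148/105 ≈ 1.410 — close to the ISO √2 ≈ 1.414.
In the A-series (A0 area = 1 m²): A6 = 105 × 148 mm.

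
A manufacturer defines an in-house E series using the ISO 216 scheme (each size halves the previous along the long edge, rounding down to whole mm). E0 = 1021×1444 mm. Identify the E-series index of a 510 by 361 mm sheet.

E3

E0: 1021 × 1444 mm
E1: 722 × 1021 mm
E2: 510 × 722 mm
E3: 361 × 510 mm
E4: 255 × 361 mm
→ matches E3.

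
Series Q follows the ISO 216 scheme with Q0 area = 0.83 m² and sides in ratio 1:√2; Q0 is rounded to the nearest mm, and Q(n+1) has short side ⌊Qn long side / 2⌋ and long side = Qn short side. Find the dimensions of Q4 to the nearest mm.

191 × 270 mm

Let Q0's short side be w mm. w · w√2 = 0.83 m² = 830,000 mm², so w ≈ 766.1 mm and w√2 ≈ 1083.4 mm → Q0 = 766 × 1083 mm.
Q1: ⌊1083/2⌋ × 766 = 541 × 766 mm
Q2: ⌊766/2⌋ × 541 = 383 × 541 mm
Q3: ⌊541/2⌋ × 383 = 270 × 383 mm
Q4: ⌊383/2⌋ × 270 = 191 × 270 mm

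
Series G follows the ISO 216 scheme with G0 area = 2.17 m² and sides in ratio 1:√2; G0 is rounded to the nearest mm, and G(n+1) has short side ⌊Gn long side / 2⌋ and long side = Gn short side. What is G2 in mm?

619 × 876 mm

Let G0's short side be w mm. w · w√2 = 2.17 m² = 2,170,000 mm², so w ≈ 1238.7 mm and w√2 ≈ 1751.8 mm → G0 = 1239 × 1752 mm.
G1: ⌊1752/2⌋ × 1239 = 876 × 1239 mm
G2: ⌊1239/2⌋ × 876 = 619 × 876 mm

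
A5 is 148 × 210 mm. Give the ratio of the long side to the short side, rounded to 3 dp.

1.419

210 / 148 = 1.419
ISO 216 targets √2 ≈ 1.414; the +0.005 deviation is from mm rounding.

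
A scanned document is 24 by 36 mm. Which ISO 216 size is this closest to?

Aspect ratio 36/24 ≈ 1.500 (ISO target is √2 ≈ 1.414).
In the A-series (A0 area = 1 m²): A10 = 26 × 37 mm.
Off by 3 mm total — nearest standard size.

A10 (26 × 37 mm)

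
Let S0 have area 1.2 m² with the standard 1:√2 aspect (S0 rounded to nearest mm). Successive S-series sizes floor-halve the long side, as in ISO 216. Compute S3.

325 × 460 mm

Let S0's short side be w mm. w · w√2 = 1.2 m² = 1,200,000 mm², so w ≈ 921.2 mm and w√2 ≈ 1302.7 mm → S0 = 921 × 1303 mm.
S1: ⌊1303/2⌋ × 921 = 651 × 921 mm
S2: ⌊921/2⌋ × 651 = 460 × 651 mm
S3: ⌊651/2⌋ × 460 = 325 × 460 mm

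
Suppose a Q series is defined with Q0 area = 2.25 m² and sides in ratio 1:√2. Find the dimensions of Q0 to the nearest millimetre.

Let the short side be w mm. Then w · w√2 = 2.25 m² = 2,250,000 mm².
w² = 2,250,000/√2, so w ≈ 1261.3 mm; long side = w√2 ≈ 1783.8 mm.

1261 × 1784 mm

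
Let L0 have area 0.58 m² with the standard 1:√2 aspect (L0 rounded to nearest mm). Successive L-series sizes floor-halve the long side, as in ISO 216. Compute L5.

113 × 160 mm

Let L0's short side be w mm. w · w√2 = 0.58 m² = 580,000 mm², so w ≈ 640.4 mm and w√2 ≈ 905.7 mm → L0 = 640 × 906 mm.
L1: ⌊906/2⌋ × 640 = 453 × 640 mm
L2: ⌊640/2⌋ × 453 = 320 × 453 mm
L3: ⌊453/2⌋ × 320 = 226 × 320 mm
L4: ⌊320/2⌋ × 226 = 160 × 226 mm
L5: ⌊226/2⌋ × 160 = 113 × 160 mm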